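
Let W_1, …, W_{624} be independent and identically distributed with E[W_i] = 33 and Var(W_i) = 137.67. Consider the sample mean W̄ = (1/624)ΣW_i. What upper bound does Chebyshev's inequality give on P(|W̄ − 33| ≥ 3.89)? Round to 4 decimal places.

Var(W̄) = Var(W_i)/n = 137.67/624 = 0.22062.
Chebyshev: P(|W̄ − 33| ≥ 3.89) ≤ Var(W̄)/(3.89)² = 137.67/(624·3.89²) = 0.0146.

0.0146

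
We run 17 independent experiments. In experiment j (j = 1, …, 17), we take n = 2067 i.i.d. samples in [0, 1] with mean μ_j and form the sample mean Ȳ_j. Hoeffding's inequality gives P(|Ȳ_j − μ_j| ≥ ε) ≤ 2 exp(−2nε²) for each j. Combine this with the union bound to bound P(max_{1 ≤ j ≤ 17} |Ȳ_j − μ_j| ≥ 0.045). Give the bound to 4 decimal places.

Per-experiment Hoeffding bound: 2·exp(−2·2067·0.045²) = 2·exp(−8.37135) = 0.00046281.
Union bound over 17 events: 17·0.00046281 = 0.00787.

0.0079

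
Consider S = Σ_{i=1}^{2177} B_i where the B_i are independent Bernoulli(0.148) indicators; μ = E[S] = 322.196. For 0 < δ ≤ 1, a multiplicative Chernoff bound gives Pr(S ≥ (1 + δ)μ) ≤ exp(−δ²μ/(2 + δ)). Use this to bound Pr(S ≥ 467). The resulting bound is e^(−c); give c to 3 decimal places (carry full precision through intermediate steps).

26.569

Write 467 = (1 + δ)μ, so δ = 467/322.196 − 1 = 0.4494283…
Then the exponent is δ²μ/(2 + δ) = (467 − μ)² / (μ·(2 + δ)) = 26.569063.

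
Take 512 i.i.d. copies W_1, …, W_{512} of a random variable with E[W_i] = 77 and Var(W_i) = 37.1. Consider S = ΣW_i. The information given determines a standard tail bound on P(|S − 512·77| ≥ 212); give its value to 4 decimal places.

0.4226

With mean and variance of each term known, Chebyshev's inequality bounds the deviation of the sum (or sample mean).
Var(S) = n·Var(W_i) = 512·37.1 = 18995.2.
Chebyshev: P(|S − 512·77| ≥ 212) ≤ Var(S)/212² = 18995.2/44944 = 0.4226.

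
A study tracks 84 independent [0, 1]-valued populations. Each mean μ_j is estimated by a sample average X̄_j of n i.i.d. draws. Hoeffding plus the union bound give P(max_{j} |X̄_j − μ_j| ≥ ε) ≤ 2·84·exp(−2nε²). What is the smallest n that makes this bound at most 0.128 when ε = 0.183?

Need 2·84·exp(−2nε²) ≤ 0.128, i.e. exp(−2nε²) ≤ 0.128/168.
So 2nε² ≥ ln(168/0.128) = 7.179689.
Hence n ≥ 7.179689/(2·0.183²) = 107.195.
The smallest integer n is 108.

108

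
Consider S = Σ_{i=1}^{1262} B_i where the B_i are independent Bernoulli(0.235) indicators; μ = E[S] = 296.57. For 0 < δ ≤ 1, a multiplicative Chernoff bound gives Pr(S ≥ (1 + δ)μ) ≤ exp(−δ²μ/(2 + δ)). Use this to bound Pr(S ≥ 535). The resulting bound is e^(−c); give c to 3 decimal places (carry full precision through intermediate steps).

Write 535 = (1 + δ)μ, so δ = 535/296.57 − 1 = 0.8039586…
Then the exponent is δ²μ/(2 + δ) = (535 − μ)² / (μ·(2 + δ)) = 68.363295.

68.363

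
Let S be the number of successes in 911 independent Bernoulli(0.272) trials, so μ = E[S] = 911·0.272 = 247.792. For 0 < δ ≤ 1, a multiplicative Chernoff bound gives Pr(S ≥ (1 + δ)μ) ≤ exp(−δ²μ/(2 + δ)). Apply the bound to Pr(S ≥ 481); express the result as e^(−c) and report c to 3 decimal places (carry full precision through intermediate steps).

Write 481 = (1 + δ)μ, so δ = 481/247.792 − 1 = 0.9411442…
Then the exponent is δ²μ/(2 + δ) = (481 − μ)² / (μ·(2 + δ)) = 74.624819.

74.625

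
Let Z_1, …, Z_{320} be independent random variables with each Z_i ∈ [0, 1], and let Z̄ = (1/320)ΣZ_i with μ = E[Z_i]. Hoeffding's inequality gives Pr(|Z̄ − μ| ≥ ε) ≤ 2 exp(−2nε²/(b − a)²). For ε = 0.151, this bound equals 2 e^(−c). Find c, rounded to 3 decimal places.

14.593

c = 2nε²/(b − a)² = 2·320·0.151² / 1² = 14.5926.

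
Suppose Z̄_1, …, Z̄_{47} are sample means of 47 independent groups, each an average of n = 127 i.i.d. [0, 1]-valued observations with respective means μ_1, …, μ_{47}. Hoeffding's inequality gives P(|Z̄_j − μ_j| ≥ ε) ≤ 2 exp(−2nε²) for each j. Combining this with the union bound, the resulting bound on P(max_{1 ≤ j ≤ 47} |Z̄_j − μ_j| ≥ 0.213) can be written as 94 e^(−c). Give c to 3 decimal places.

11.524

Union bound over the 47 events: P(max_{1 ≤ j ≤ 47} |Z̄_j − μ_j| ≥ 0.213) ≤ 47·2·exp(−2nε²) = 94 exp(−2·127·0.213²).
So c = 2·127·0.213² = 11.5237.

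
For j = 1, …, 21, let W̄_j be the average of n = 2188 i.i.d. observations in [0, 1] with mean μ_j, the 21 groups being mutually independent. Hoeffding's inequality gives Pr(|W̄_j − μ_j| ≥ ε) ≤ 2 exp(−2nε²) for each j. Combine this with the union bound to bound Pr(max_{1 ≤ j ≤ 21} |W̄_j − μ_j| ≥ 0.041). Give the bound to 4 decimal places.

0.0268

Per-experiment Hoeffding bound: 2·exp(−2·2188·0.041²) = 2·exp(−7.35606) = 0.0012774.
Union bound over 21 events: 21·0.0012774 = 0.02683.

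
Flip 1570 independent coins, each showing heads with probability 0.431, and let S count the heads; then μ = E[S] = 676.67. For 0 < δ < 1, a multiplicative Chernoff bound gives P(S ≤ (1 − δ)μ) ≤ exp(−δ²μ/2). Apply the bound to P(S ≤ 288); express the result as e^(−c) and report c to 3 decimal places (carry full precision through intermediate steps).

111.623

Write 288 = (1 − δ)μ, so δ = 1 − 288/676.67 = 0.5743863…
Then the exponent is δ²μ/2 = (μ − 288)²/(2μ) = 111.623368.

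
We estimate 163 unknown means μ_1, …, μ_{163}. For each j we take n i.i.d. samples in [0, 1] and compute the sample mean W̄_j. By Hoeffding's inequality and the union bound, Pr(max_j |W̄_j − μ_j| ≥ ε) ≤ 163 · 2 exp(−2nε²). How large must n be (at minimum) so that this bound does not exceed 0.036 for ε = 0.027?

6250

Need 2·163·exp(−2nε²) ≤ 0.036, i.e. exp(−2nε²) ≤ 0.036/326.
So 2nε² ≥ ln(326/0.036) = 9.111134.
Hence n ≥ 9.111134/(2·0.027²) = 6249.063.
The smallest integer n is 6250.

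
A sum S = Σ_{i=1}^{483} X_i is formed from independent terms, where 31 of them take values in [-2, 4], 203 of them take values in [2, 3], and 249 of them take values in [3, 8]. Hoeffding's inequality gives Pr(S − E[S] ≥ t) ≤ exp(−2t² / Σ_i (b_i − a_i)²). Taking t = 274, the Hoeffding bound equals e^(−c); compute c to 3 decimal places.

Σ(b_i − a_i)² = 31·6² + 203·1² + 249·5² = 7544.
c = 2t² / 7544 = 2·274² / 7544 = 19.9035.

19.903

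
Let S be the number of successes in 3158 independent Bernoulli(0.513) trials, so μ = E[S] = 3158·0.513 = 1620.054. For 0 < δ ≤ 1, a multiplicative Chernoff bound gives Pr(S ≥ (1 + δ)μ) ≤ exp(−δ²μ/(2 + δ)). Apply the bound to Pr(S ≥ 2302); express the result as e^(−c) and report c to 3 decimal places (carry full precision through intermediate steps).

Write 2302 = (1 + δ)μ, so δ = 2302/1620.054 − 1 = 0.4209403…
Then the exponent is δ²μ/(2 + δ) = (2302 − μ)² / (μ·(2 + δ)) = 118.573163.

118.573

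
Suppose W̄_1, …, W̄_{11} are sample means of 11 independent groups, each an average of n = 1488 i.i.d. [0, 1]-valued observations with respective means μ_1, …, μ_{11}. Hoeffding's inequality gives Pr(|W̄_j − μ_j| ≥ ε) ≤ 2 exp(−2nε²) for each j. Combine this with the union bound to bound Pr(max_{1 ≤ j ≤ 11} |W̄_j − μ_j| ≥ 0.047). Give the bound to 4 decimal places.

0.0307

Per-experiment Hoeffding bound: 2·exp(−2·1488·0.047²) = 2·exp(−6.57398) = 0.0027924.
Union bound over 11 events: 11·0.0027924 = 0.03072.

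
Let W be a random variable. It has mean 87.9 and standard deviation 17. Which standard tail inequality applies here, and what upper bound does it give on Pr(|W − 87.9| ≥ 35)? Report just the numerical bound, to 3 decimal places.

0.236

Mean and variance are known, so Chebyshev's inequality applies.
Chebyshev: Pr(|W − μ| ≥ t) ≤ Var(W)/t².
Var(W) = σ² = 17² = 289.
Bound = 289 / 1225 = 0.2359.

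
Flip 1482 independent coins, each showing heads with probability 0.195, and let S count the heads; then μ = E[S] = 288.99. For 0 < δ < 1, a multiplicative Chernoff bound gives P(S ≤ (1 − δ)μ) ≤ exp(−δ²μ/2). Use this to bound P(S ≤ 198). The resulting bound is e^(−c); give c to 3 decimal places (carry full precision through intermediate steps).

14.324

Write 198 = (1 − δ)μ, so δ = 1 − 198/288.99 = 0.3148552…
Then the exponent is δ²μ/2 = (μ − 198)²/(2μ) = 14.324337.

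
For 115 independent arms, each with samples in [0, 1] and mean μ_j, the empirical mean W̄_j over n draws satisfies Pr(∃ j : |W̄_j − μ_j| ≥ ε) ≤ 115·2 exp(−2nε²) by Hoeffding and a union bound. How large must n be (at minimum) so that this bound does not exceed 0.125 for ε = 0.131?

Need 2·115·exp(−2nε²) ≤ 0.125, i.e. exp(−2nε²) ≤ 0.125/230.
So 2nε² ≥ ln(230/0.125) = 7.517521.
Hence n ≥ 7.517521/(2·0.131²) = 219.029.
The smallest integer n is 220.

220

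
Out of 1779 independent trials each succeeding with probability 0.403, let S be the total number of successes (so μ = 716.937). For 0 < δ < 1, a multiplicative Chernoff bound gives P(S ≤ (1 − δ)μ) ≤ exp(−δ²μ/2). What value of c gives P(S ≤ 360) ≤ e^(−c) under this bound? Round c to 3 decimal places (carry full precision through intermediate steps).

Write 360 = (1 − δ)μ, so δ = 1 − 360/716.937 = 0.4978638…
Then the exponent is δ²μ/2 = (μ − 360)²/(2μ) = 88.853011.

88.853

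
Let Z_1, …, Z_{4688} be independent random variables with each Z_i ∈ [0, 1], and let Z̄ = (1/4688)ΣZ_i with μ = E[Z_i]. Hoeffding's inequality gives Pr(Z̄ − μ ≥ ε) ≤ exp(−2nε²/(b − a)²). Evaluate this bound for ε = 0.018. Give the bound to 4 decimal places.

Exponent: 2nε²/(b − a)² = 2·4688·0.018² / 1² = 3.03782.
Bound = exp(−3.03782) = 0.04794.

0.0479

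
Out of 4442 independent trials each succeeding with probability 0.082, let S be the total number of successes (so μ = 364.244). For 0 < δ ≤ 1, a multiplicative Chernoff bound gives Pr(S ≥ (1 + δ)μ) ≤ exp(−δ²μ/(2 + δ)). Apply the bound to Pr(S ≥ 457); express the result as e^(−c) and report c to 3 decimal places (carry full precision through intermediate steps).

10.476

Write 457 = (1 + δ)μ, so δ = 457/364.244 − 1 = 0.2546535…
Then the exponent is δ²μ/(2 + δ) = (457 − μ)² / (μ·(2 + δ)) = 10.476394.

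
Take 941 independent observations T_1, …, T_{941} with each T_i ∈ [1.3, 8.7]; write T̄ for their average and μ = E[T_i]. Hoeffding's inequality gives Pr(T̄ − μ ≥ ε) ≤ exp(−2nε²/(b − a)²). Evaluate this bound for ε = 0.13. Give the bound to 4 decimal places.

0.5594

Exponent: 2nε²/(b − a)² = 2·941·0.13² / 7.4² = 0.58082.
Bound = exp(−0.58082) = 0.55944.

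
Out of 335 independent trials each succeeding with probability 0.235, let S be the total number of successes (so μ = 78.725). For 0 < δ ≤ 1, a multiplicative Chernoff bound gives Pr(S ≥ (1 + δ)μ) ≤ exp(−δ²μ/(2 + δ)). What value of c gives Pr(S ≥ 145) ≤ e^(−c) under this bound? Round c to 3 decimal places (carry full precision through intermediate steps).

Write 145 = (1 + δ)μ, so δ = 145/78.725 − 1 = 0.8418546…
Then the exponent is δ²μ/(2 + δ) = (145 − μ)² / (μ·(2 + δ)) = 19.632923.

19.633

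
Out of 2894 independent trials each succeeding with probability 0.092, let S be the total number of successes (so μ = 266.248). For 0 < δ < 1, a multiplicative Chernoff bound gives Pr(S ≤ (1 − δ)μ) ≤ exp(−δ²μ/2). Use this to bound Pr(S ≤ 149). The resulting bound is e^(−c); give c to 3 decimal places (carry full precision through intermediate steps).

25.816

Write 149 = (1 − δ)μ, so δ = 1 − 149/266.248 = 0.4403714…
Then the exponent is δ²μ/2 = (μ − 149)²/(2μ) = 25.816332.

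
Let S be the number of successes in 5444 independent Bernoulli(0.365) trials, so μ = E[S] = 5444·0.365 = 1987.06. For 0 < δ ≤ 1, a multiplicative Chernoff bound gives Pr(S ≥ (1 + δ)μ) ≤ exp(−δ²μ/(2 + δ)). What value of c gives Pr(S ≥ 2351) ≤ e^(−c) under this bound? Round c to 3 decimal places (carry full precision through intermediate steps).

Write 2351 = (1 + δ)μ, so δ = 2351/1987.06 − 1 = 0.183155…
Then the exponent is δ²μ/(2 + δ) = (2351 − μ)² / (μ·(2 + δ)) = 30.532617.

30.533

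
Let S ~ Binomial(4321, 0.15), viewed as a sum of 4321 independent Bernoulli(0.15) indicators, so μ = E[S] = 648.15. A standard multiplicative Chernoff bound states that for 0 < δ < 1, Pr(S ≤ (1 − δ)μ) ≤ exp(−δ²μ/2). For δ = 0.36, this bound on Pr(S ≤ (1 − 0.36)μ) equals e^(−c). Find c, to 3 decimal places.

c = δ²μ/2 = 0.36²·648.15/2 = 42.0001.

42.000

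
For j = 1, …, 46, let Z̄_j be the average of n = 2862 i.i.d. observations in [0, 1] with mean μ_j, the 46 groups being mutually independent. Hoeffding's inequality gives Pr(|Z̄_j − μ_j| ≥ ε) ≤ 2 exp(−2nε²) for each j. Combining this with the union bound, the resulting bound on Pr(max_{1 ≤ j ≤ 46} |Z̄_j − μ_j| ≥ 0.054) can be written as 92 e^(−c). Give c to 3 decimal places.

Union bound over the 46 events: Pr(max_{1 ≤ j ≤ 46} |Z̄_j − μ_j| ≥ 0.054) ≤ 46·2·exp(−2nε²) = 92 exp(−2·2862·0.054²).
So c = 2·2862·0.054² = 16.6912.

16.691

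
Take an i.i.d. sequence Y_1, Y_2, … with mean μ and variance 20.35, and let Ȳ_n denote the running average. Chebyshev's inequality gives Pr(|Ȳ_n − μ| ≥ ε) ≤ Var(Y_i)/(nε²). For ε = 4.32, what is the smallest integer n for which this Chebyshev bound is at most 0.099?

Require 20.35/(n·4.32²) ≤ 0.099, i.e. n ≥ 20.35/(0.099·4.32²) = 11.014.
The smallest integer n is 12.

12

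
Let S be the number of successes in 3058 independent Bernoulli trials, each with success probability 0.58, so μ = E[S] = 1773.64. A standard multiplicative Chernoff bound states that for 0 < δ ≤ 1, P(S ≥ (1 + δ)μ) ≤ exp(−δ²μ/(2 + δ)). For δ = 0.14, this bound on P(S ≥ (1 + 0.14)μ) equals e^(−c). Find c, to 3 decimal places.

16.245

c = δ²μ/(2 + δ) = 0.14²·1773.64/(2 + 0.14) = 16.2446.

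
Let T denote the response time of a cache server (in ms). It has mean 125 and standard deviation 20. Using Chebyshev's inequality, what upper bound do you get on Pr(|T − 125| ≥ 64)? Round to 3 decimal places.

Chebyshev: Pr(|T − μ| ≥ t) ≤ Var(T)/t².
Var(T) = σ² = 20² = 400.
Bound = 400 / 4096 = 0.0977.

0.098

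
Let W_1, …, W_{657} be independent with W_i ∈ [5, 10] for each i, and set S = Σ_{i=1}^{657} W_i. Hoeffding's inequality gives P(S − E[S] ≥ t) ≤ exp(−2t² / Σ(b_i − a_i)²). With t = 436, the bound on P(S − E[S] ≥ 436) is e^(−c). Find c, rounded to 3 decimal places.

23.147

Σ(b_i − a_i)² = 657·(5)² = 16425.
c = 2t²/16425 = 2·436²/16425 = 23.1472.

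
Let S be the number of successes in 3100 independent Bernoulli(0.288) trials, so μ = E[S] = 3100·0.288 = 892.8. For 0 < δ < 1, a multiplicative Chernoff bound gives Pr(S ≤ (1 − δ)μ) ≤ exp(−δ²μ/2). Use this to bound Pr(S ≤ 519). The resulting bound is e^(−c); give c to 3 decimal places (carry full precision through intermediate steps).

78.252

Write 519 = (1 − δ)μ, so δ = 1 − 519/892.8 = 0.4186828…
Then the exponent is δ²μ/2 = (μ − 519)²/(2μ) = 78.251815.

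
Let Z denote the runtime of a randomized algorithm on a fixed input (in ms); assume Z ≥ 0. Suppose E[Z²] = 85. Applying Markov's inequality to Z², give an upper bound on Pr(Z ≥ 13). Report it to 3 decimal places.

0.503

Since Z ≥ 0, the event {Z ≥ 13} is the same as {Z² ≥ 169}.
Markov's inequality applied to Z² gives Pr(Z² ≥ 169) ≤ E[Z²]/169 = 85/169 = 0.5030.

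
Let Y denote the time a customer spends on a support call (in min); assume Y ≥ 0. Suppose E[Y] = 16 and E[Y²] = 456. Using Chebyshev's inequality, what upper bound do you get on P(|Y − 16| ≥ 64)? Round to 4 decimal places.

Var(Y) = E[Y²] − (E[Y])² = 456 − 256 = 200.
Chebyshev's inequality: P(|Y − μ| ≥ t) ≤ Var(Y)/t² = 200/4096 = 0.0488.

0.0488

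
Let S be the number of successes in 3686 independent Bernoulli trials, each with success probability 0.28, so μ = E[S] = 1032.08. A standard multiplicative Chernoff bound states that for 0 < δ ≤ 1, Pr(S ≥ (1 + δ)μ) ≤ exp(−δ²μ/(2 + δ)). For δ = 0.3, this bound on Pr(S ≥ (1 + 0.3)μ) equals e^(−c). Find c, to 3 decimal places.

40.386

c = δ²μ/(2 + δ) = 0.3²·1032.08/(2 + 0.3) = 40.3857.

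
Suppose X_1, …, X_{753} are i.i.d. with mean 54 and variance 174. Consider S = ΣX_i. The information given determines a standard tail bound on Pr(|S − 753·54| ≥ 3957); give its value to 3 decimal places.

With mean and variance of each term known, Chebyshev's inequality bounds the deviation of the sum (or sample mean).
Var(S) = n·Var(X_i) = 753·174 = 131022.
Chebyshev: Pr(|S − 753·54| ≥ 3957) ≤ Var(S)/3957² = 131022/15657849 = 0.0084.

0.008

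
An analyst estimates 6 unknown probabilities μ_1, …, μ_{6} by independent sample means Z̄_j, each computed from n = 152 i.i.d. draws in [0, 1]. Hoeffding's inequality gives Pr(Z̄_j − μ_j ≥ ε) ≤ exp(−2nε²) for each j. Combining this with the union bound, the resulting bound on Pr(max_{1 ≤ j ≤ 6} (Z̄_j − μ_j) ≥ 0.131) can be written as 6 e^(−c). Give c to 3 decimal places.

5.217

Union bound over the 6 events: Pr(max_{1 ≤ j ≤ 6} (Z̄_j − μ_j) ≥ 0.131) ≤ 6·exp(−2nε²) = 6 exp(−2·152·0.131²).
So c = 2·152·0.131² = 5.2169.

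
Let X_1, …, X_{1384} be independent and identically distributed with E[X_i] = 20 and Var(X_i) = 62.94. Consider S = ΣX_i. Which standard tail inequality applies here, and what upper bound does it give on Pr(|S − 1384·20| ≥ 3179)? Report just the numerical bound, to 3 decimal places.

With mean and variance of each term known, Chebyshev's inequality bounds the deviation of the sum (or sample mean).
Var(S) = n·Var(X_i) = 1384·62.94 = 87108.96.
Chebyshev: Pr(|S − 1384·20| ≥ 3179) ≤ Var(S)/3179² = 87108.96/10106041 = 0.0086.

0.009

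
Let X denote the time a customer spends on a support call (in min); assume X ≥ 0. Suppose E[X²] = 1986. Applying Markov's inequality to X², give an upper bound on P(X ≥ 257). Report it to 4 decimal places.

0.0301

Since X ≥ 0, the event {X ≥ 257} is the same as {X² ≥ 66049}.
Markov's inequality applied to X² gives P(X² ≥ 66049) ≤ E[X²]/66049 = 1986/66049 = 0.0301.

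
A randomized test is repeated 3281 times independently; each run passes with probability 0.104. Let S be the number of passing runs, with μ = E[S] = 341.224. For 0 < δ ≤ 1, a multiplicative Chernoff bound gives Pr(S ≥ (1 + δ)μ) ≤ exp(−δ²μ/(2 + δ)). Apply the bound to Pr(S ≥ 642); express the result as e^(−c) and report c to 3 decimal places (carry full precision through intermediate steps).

Write 642 = (1 + δ)μ, so δ = 642/341.224 − 1 = 0.881462…
Then the exponent is δ²μ/(2 + δ) = (642 − μ)² / (μ·(2 + δ)) = 92.009758.

92.010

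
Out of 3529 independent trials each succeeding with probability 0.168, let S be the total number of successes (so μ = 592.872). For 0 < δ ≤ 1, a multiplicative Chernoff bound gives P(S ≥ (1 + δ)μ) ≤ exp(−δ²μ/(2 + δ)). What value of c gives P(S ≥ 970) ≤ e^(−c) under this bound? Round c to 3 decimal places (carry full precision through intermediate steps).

Write 970 = (1 + δ)μ, so δ = 970/592.872 − 1 = 0.6361036…
Then the exponent is δ²μ/(2 + δ) = (970 − μ)² / (μ·(2 + δ)) = 91.002672.

91.003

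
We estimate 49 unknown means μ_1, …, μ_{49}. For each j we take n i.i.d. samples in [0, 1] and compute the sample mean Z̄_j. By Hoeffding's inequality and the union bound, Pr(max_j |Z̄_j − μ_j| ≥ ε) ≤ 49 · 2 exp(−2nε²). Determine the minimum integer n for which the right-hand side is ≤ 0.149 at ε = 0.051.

1248

Need 2·49·exp(−2nε²) ≤ 0.149, i.e. exp(−2nε²) ≤ 0.149/98.
So 2nε² ≥ ln(98/0.149) = 6.488776.
Hence n ≥ 6.488776/(2·0.051²) = 1247.362.
The smallest integer n is 1248.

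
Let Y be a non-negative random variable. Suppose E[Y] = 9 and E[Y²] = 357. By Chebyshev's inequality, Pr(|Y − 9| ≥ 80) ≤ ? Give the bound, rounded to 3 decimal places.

0.043

Var(Y) = E[Y²] − (E[Y])² = 357 − 81 = 276.
Chebyshev's inequality: Pr(|Y − μ| ≥ t) ≤ Var(Y)/t² = 276/6400 = 0.0431.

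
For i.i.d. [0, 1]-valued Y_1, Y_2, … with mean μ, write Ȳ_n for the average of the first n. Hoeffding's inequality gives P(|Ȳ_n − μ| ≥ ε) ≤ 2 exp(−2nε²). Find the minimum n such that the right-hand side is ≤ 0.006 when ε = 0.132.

Require 2·exp(−2nε²) ≤ 0.006, i.e. 2nε² ≥ ln(2/0.006) = 5.809143.
So n ≥ 5.809143 / (2·0.132²) = 166.699.
The smallest integer n is 167.

167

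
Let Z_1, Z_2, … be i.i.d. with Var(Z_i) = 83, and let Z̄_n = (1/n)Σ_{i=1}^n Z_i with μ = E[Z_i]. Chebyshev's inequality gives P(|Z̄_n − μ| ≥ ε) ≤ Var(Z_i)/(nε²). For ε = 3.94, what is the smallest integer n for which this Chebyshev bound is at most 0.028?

191

Require 83/(n·3.94²) ≤ 0.028, i.e. n ≥ 83/(0.028·3.94²) = 190.953.
The smallest integer n is 191.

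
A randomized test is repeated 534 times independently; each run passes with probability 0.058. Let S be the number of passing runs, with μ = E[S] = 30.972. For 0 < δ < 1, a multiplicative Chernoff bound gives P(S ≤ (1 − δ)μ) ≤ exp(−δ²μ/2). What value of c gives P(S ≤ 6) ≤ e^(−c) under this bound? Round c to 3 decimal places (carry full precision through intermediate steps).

10.067

Write 6 = (1 − δ)μ, so δ = 1 − 6/30.972 = 0.8062766…
Then the exponent is δ²μ/2 = (μ − 6)²/(2μ) = 10.067170.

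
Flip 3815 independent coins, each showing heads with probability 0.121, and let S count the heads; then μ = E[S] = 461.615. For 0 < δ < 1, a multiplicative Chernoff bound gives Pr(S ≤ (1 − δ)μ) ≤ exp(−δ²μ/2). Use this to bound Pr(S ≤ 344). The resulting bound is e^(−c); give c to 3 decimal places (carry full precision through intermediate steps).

Write 344 = (1 − δ)μ, so δ = 1 − 344/461.615 = 0.2547902…
Then the exponent is δ²μ/2 = (μ − 344)²/(2μ) = 14.983577.

14.984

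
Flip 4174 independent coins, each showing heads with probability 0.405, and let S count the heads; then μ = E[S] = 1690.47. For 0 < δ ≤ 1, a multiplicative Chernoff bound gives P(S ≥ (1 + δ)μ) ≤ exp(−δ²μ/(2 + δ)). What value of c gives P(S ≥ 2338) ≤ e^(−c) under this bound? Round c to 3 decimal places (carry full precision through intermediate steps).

Write 2338 = (1 + δ)μ, so δ = 2338/1690.47 − 1 = 0.3830473…
Then the exponent is δ²μ/(2 + δ) = (2338 − μ)² / (μ·(2 + δ)) = 104.082965.

104.083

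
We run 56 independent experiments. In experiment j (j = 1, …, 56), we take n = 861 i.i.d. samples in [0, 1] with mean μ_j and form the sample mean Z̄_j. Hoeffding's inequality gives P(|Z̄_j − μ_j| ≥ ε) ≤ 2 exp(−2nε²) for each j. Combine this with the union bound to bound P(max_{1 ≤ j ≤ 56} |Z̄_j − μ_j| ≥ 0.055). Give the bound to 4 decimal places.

0.6123

Per-experiment Hoeffding bound: 2·exp(−2·861·0.055²) = 2·exp(−5.20905) = 0.010934.
Union bound over 56 events: 56·0.010934 = 0.61229.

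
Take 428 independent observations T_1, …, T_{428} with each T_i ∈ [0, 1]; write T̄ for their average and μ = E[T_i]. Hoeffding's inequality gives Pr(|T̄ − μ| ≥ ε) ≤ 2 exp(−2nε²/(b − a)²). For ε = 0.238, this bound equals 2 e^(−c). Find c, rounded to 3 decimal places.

48.487

c = 2nε²/(b − a)² = 2·428·0.238² / 1² = 48.4873.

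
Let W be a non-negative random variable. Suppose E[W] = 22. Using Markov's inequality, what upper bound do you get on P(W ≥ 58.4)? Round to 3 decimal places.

0.377

Markov's inequality: for a non-negative random variable, P(W ≥ a) ≤ E[W]/a.
Here E[W] = 22 and a = 58.4, so the bound is 22/58.4 = 0.3767.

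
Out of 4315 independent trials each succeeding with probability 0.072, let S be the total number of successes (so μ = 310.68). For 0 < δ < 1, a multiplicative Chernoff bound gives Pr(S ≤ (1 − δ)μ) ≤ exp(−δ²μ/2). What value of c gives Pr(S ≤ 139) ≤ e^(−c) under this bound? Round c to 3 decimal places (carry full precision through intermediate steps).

47.435

Write 139 = (1 − δ)μ, so δ = 1 − 139/310.68 = 0.5525943…
Then the exponent is δ²μ/2 = (μ − 139)²/(2μ) = 47.434696.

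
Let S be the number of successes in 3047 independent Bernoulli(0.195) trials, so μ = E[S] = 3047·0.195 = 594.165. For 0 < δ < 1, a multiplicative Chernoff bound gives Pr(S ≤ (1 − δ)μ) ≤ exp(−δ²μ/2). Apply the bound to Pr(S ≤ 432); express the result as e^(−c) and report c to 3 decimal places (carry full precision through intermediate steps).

22.130

Write 432 = (1 − δ)μ, so δ = 1 − 432/594.165 = 0.2729292…
Then the exponent is δ²μ/2 = (μ − 432)²/(2μ) = 22.129785.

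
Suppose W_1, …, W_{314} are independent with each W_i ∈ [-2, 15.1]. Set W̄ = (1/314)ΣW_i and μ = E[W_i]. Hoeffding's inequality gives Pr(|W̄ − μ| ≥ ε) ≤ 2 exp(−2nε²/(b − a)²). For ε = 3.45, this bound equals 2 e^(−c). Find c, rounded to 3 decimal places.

c = 2nε²/(b − a)² = 2·314·3.45² / 17.1² = 25.5626.

25.563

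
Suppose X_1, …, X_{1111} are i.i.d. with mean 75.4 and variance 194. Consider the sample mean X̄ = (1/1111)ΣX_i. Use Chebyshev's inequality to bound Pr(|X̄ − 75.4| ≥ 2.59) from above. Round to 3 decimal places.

0.026

Var(X̄) = Var(X_i)/n = 194/1111 = 0.17462.
Chebyshev: Pr(|X̄ − 75.4| ≥ 2.59) ≤ Var(X̄)/(2.59)² = 194/(1111·2.59²) = 0.0260.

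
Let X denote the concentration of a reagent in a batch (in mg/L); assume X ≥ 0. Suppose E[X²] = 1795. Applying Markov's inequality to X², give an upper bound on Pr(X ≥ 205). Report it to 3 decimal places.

0.043

Since X ≥ 0, the event {X ≥ 205} is the same as {X² ≥ 42025}.
Markov's inequality applied to X² gives Pr(X² ≥ 42025) ≤ E[X²]/42025 = 1795/42025 = 0.0427.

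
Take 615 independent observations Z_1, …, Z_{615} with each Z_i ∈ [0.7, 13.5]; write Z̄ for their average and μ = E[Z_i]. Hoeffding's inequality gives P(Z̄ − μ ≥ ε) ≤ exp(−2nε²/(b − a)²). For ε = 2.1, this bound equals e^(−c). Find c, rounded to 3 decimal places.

c = 2nε²/(b − a)² = 2·615·2.1² / 12.8² = 33.1073.

33.107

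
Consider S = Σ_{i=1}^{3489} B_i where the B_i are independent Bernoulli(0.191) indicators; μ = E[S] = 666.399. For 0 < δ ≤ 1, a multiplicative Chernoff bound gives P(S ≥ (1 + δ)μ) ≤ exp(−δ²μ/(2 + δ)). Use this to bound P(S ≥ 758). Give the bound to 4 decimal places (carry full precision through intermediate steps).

0.0028

Write 758 = (1 + δ)μ, so δ = 758/666.399 − 1 = 0.1374567…
Then the exponent is δ²μ/(2 + δ) = (758 − μ)² / (μ·(2 + δ)) = 5.890725.
Bound = exp(−5.890725) = 0.00276.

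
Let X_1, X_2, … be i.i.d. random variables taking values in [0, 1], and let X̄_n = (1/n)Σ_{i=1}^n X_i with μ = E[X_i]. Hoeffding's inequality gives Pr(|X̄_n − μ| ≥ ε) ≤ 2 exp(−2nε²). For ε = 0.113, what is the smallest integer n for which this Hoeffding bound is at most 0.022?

177

Require 2·exp(−2nε²) ≤ 0.022, i.e. 2nε² ≥ ln(2/0.022) = 4.509860.
So n ≥ 4.509860 / (2·0.113²) = 176.594.
The smallest integer n is 177.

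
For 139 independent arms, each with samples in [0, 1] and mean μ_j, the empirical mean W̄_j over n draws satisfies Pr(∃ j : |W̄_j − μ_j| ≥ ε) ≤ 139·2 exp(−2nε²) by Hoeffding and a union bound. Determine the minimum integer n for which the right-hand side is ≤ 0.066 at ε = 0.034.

Need 2·139·exp(−2nε²) ≤ 0.066, i.e. exp(−2nε²) ≤ 0.066/278.
So 2nε² ≥ ln(278/0.066) = 8.345722.
Hence n ≥ 8.345722/(2·0.034²) = 3609.741.
The smallest integer n is 3610.

3610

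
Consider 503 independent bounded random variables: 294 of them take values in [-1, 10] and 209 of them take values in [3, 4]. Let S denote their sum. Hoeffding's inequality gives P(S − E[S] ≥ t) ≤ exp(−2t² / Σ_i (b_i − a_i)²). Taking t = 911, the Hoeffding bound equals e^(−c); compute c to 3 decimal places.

46.386

Σ(b_i − a_i)² = 294·11² + 209·1² = 35783.
c = 2t² / 35783 = 2·911² / 35783 = 46.3863.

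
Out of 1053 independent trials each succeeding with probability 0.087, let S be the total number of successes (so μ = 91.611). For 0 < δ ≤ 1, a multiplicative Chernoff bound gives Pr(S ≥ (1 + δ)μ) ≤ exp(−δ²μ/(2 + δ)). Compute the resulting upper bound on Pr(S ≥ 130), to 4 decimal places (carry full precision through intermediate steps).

Write 130 = (1 + δ)μ, so δ = 130/91.611 − 1 = 0.4190436…
Then the exponent is δ²μ/(2 + δ) = (130 − μ)² / (μ·(2 + δ)) = 6.650010.
Bound = exp(−6.650010) = 0.00129.

0.0013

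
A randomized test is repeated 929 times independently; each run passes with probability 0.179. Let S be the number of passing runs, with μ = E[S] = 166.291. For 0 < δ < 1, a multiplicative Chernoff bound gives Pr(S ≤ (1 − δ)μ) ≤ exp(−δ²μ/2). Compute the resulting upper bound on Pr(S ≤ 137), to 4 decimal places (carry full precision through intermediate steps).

0.0758

Write 137 = (1 − δ)μ, so δ = 1 − 137/166.291 = 0.176143…
Then the exponent is δ²μ/2 = (μ − 137)²/(2μ) = 2.579703.
Bound = exp(−2.579703) = 0.07580.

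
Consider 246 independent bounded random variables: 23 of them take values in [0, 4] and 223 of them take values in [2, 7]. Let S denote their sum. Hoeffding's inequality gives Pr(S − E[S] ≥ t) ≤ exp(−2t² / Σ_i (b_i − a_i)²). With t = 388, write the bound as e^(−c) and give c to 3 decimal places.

Σ(b_i − a_i)² = 23·4² + 223·5² = 5943.
c = 2t² / 5943 = 2·388² / 5943 = 50.6626.

50.663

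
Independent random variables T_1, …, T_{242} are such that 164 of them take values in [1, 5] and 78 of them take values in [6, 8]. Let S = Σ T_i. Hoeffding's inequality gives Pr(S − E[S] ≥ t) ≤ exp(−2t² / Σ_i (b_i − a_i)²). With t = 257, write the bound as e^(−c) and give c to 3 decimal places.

44.993

Σ(b_i − a_i)² = 164·4² + 78·2² = 2936.
c = 2t² / 2936 = 2·257² / 2936 = 44.9925.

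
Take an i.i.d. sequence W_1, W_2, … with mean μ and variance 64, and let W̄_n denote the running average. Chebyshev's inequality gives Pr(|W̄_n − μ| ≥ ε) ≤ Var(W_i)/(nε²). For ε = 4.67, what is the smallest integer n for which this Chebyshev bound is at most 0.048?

62

Require 64/(n·4.67²) ≤ 0.048, i.e. n ≥ 64/(0.048·4.67²) = 61.137.
The smallest integer n is 62.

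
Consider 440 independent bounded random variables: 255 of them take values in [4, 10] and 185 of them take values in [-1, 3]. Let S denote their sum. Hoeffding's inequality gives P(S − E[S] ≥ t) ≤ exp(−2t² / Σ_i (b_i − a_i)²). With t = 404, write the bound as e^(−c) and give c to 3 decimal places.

26.889

Σ(b_i − a_i)² = 255·6² + 185·4² = 12140.
c = 2t² / 12140 = 2·404² / 12140 = 26.8890.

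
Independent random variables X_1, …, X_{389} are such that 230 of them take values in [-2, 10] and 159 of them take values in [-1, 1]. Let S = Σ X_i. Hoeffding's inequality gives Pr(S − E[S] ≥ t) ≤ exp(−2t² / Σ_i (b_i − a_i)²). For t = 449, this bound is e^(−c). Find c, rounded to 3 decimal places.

11.945

Σ(b_i − a_i)² = 230·12² + 159·2² = 33756.
c = 2t² / 33756 = 2·449² / 33756 = 11.9446.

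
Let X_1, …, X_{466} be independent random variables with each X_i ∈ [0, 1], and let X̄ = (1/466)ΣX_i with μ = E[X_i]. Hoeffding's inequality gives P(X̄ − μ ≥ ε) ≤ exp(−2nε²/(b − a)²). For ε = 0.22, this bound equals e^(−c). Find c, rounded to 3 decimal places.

45.109

c = 2nε²/(b − a)² = 2·466·0.22² / 1² = 45.1088.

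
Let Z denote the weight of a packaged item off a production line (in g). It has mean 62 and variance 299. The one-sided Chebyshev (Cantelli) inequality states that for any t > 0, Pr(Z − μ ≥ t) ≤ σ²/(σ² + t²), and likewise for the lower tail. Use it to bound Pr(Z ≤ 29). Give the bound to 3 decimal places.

Here σ² = 299 and t = 33, so σ² + t² = 1388.
Cantelli's bound: 299/1388 = 0.2154.

0.215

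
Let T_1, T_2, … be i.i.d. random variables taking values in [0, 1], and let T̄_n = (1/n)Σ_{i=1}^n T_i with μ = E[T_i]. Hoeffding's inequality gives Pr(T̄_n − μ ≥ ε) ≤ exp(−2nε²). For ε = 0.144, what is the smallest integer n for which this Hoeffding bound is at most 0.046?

75

Require exp(−2nε²) ≤ 0.046, i.e. 2nε² ≥ ln(1/0.046) = 3.079114.
So n ≥ 3.079114 / (2·0.144²) = 74.246.
The smallest integer n is 75.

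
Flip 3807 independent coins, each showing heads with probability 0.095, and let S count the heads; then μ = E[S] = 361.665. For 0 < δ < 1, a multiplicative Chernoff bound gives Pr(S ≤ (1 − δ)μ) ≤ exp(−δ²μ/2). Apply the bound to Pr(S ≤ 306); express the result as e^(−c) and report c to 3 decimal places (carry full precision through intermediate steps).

Write 306 = (1 − δ)μ, so δ = 1 − 306/361.665 = 0.1539132…
Then the exponent is δ²μ/2 = (μ − 306)²/(2μ) = 4.283788.

4.284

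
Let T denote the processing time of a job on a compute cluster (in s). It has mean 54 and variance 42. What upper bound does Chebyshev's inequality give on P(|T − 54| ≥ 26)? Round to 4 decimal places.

0.0621

Chebyshev: P(|T − μ| ≥ t) ≤ Var(T)/t².
Bound = 42 / 676 = 0.0621.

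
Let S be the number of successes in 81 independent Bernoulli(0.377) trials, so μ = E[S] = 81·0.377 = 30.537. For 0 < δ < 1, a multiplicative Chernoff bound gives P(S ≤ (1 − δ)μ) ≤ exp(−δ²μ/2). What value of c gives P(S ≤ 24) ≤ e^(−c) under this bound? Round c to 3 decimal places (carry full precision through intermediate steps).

Write 24 = (1 − δ)μ, so δ = 1 − 24/30.537 = 0.2140682…
Then the exponent is δ²μ/2 = (μ − 24)²/(2μ) = 0.699682.

0.700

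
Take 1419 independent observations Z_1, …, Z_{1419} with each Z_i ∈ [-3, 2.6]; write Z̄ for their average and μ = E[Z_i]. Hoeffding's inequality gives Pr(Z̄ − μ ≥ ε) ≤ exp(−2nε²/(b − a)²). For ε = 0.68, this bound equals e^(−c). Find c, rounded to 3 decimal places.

c = 2nε²/(b − a)² = 2·1419·0.68² / 5.6² = 41.8460.

41.846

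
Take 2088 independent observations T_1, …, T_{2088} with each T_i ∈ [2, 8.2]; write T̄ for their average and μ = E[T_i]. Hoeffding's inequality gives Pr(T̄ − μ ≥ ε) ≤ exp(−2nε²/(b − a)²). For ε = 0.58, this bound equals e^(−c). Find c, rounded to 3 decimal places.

c = 2nε²/(b − a)² = 2·2088·0.58² / 6.2² = 36.5454.

36.545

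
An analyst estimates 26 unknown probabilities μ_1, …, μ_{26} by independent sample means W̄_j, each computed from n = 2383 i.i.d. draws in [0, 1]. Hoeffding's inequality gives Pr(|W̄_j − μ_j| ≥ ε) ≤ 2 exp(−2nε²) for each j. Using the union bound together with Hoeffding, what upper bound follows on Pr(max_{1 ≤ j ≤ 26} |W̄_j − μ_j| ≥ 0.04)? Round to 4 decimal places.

Per-experiment Hoeffding bound: 2·exp(−2·2383·0.04²) = 2·exp(−7.62560) = 0.0009756.
Union bound over 26 events: 26·0.0009756 = 0.02537.

0.0254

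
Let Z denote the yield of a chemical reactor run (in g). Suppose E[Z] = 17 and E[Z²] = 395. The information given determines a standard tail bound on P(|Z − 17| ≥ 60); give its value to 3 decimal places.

The first two moments determine the variance, so Chebyshev's inequality is the sharpest standard bound available.
Var(Z) = E[Z²] − (E[Z])² = 395 − 289 = 106.
Chebyshev's inequality: P(|Z − μ| ≥ t) ≤ Var(Z)/t² = 106/3600 = 0.0294.

0.029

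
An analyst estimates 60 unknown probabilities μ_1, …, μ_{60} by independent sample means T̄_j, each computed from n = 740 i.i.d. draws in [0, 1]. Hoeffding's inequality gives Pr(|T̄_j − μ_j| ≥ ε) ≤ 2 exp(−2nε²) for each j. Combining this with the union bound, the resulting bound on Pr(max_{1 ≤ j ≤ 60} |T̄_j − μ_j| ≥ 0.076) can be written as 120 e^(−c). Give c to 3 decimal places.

8.548

Union bound over the 60 events: Pr(max_{1 ≤ j ≤ 60} |T̄_j − μ_j| ≥ 0.076) ≤ 60·2·exp(−2nε²) = 120 exp(−2·740·0.076²).
So c = 2·740·0.076² = 8.5485.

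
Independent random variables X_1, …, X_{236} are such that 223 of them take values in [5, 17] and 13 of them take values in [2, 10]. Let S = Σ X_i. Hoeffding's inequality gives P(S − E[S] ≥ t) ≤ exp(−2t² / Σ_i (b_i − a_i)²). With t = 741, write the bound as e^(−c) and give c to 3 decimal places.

Σ(b_i − a_i)² = 223·12² + 13·8² = 32944.
c = 2t² / 32944 = 2·741² / 32944 = 33.3342.

33.334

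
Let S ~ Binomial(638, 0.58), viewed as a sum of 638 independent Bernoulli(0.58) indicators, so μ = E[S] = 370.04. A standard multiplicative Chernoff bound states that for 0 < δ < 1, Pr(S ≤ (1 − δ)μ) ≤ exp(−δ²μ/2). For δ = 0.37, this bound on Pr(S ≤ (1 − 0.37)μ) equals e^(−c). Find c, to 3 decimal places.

25.329

c = δ²μ/2 = 0.37²·370.04/2 = 25.3292.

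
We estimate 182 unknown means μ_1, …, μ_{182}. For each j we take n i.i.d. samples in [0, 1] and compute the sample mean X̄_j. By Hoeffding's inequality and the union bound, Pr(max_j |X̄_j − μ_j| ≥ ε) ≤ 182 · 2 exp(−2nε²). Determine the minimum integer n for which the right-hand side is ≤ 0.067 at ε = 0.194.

115

Need 2·182·exp(−2nε²) ≤ 0.067, i.e. exp(−2nε²) ≤ 0.067/364.
So 2nε² ≥ ln(364/0.067) = 8.600217.
Hence n ≥ 8.600217/(2·0.194²) = 114.255.
The smallest integer n is 115.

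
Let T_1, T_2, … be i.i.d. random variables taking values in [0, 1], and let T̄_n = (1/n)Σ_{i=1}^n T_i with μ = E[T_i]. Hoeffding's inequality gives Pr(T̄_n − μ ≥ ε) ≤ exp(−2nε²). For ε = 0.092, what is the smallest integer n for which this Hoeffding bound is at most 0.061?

166

Require exp(−2nε²) ≤ 0.061, i.e. 2nε² ≥ ln(1/0.061) = 2.796881.
So n ≥ 2.796881 / (2·0.092²) = 165.222.
The smallest integer n is 166.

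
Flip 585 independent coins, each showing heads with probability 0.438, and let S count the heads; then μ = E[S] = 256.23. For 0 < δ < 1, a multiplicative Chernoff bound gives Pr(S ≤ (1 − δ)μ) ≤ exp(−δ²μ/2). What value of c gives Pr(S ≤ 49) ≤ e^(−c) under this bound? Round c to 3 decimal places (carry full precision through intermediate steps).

83.800

Write 49 = (1 − δ)μ, so δ = 1 − 49/256.23 = 0.8087656…
Then the exponent is δ²μ/2 = (μ − 49)²/(2μ) = 83.800244.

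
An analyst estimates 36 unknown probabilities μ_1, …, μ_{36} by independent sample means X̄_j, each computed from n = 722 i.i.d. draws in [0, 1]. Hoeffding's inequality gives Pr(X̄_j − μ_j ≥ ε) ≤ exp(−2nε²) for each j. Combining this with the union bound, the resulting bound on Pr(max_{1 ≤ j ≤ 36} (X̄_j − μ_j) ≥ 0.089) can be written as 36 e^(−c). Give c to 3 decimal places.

11.438

Union bound over the 36 events: Pr(max_{1 ≤ j ≤ 36} (X̄_j − μ_j) ≥ 0.089) ≤ 36·exp(−2nε²) = 36 exp(−2·722·0.089²).
So c = 2·722·0.089² = 11.4379.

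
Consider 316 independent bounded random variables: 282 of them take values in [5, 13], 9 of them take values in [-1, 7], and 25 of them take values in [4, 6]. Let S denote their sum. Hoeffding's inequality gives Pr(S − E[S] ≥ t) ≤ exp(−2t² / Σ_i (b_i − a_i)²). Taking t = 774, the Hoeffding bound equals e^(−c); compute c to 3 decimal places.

Σ(b_i − a_i)² = 282·8² + 9·8² + 25·2² = 18724.
c = 2t² / 18724 = 2·774² / 18724 = 63.9902.

63.990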